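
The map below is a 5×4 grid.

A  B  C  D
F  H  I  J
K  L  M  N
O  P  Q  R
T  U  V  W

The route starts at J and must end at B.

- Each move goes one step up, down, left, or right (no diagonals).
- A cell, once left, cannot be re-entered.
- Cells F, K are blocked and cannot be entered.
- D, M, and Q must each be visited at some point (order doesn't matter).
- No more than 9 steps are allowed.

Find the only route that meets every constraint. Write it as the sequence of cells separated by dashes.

The budget equals the shortest possible length, so every move has to be on a shortest route through the required cells.
Route from J: up 1 to D, left 1 to C, down 3 to Q, left 1 to P, up 3 to B — 9 moves in all.
Check: all required cells visited; 9 ≤ 9 moves.

J - D - C - I - M - Q - P - L - H - B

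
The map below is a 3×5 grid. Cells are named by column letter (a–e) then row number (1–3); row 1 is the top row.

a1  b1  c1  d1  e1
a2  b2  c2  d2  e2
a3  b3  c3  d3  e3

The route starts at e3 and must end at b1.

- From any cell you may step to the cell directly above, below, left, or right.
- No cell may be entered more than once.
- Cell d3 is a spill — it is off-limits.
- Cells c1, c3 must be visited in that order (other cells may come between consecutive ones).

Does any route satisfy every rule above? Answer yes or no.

yes

One route that works: e3 → e2 → e1 → d1 → c1 → c2 → c3 → b3 → b2 → b1.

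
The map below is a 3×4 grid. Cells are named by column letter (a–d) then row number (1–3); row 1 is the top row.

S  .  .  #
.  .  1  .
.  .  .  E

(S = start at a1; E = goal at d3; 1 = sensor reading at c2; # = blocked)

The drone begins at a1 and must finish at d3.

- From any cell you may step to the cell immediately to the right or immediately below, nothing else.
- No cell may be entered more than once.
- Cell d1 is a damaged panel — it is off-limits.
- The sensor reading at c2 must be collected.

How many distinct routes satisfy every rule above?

6

A right/down-only route from a1 to d3 makes exactly 2 down-moves and 3 right-moves in some order.
With no other constraints that would be C(5,2) = 10 routes.
Split at c2 and multiply the segment counts (each segment already excludes blocked cells): a1→c2: 3; c2→d3: 2; product = 6.
That gives 6 routes.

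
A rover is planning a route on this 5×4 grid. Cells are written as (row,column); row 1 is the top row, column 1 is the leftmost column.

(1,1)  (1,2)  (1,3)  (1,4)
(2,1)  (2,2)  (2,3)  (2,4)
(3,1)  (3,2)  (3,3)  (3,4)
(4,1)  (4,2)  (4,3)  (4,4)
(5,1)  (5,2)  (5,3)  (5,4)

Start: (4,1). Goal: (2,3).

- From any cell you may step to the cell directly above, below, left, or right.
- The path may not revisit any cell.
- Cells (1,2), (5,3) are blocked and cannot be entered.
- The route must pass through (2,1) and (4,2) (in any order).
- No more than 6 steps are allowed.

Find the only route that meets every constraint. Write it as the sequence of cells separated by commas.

Any route must reach (2,1) and (4,2) and still end at (2,3) within 6 moves, so the order of the required stops is forced.
Route from (4,1): right to (4,2), up to (3,2), left to (3,1), up to (2,1), 2× right (reaching (2,3)) — 6 moves in all.
Check: all required cells visited; 6 ≤ 6 moves.

(4,1), (4,2), (3,2), (3,1), (2,1), (2,2), (2,3)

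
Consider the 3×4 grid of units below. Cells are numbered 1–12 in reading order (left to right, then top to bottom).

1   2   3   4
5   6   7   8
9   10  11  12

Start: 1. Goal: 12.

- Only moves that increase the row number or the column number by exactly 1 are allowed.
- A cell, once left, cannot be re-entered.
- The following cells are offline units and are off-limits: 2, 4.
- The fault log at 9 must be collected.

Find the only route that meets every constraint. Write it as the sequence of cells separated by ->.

1 -> 5 -> 9 -> 10 -> 11 -> 12

Moves only go right or down, so the column and row indices never decrease.
Route from 1: 2× down (reaching 9), 3× right (reaching 12) — 5 moves in all.
Check: all required cells visited.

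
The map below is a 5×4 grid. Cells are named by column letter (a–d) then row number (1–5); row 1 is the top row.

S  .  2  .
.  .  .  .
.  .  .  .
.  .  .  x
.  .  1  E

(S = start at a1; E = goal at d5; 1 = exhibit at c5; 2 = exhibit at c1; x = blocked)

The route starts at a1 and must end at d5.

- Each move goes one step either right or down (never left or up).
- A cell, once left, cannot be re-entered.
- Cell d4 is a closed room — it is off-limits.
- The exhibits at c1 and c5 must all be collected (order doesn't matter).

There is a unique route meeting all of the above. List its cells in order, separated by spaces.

Moves only go right or down, so the column and row indices never decrease.
Route from a1: 2× right (reaching c1), 4× down (reaching c5), right to d5 — 7 moves in all.
Check: all required cells visited.

a1 b1 c1 c2 c3 c4 c5 d5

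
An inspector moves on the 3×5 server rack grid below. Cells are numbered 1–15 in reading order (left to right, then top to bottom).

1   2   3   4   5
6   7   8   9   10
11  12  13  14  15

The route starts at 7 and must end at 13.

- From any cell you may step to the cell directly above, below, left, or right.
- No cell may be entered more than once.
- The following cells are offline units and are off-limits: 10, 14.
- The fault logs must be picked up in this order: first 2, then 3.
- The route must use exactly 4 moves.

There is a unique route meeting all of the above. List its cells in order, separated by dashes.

The waypoints must appear in the order 2, 3, with no cell reused.
Route from 7: up to 2, right to 3, 2× down (reaching 13) — 4 moves in all.
Check: order respected (2 at step 1, 3 at step 2); 4 moves as required.

7 - 2 - 3 - 8 - 13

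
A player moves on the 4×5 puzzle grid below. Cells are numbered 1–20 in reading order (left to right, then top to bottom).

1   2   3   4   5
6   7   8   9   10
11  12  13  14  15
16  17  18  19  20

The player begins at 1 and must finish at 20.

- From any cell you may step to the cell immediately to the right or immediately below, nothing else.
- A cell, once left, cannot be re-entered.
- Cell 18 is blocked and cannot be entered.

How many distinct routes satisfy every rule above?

25

A right/down-only route from 1 to 20 makes exactly 3 down-moves and 4 right-moves in some order.
With no other constraints that would be C(7,3) = 35 routes.
Subtract routes through each blocked cell (inclusion–exclusion for overlaps): − through 18: 10 → 25.
That gives 25 routes.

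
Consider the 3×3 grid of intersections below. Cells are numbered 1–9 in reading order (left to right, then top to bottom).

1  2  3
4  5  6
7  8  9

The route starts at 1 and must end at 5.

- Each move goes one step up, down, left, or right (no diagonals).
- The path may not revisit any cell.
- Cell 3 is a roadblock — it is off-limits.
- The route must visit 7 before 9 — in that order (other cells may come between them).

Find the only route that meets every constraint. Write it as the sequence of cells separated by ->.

1 -> 4 -> 7 -> 8 -> 9 -> 6 -> 5

The waypoints must appear in the order 7, 9, with no cell reused.
Route from 1: down 2 to 7, right 2 to 9, up 1 to 6, left 1 to 5 — 6 moves in all.
Check: order respected (7 at step 2, 9 at step 4).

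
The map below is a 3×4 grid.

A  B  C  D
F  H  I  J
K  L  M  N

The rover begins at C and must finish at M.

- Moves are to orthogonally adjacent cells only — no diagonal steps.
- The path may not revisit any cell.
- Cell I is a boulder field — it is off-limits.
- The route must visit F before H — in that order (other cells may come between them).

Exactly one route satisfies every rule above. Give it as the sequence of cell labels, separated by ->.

The waypoints must appear in the order F, H, with no cell reused.
Route from C: 2× left (reaching A), down to F, right to H, down to L, right to M — 6 moves in all.
Check: order respected (F at step 3, H at step 4).

C -> B -> A -> F -> H -> L -> M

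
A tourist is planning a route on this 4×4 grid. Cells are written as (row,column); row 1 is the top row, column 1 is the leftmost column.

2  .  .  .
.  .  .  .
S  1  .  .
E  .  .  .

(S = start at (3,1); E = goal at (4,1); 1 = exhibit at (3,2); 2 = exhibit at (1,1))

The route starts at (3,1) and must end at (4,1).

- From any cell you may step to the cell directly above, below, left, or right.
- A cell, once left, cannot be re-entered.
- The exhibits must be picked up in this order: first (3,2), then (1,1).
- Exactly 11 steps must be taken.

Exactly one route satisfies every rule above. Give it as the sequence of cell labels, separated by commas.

(3,1), (3,2), (2,2), (2,1), (1,1), (1,2), (1,3), (2,3), (3,3), (4,3), (4,2), (4,1)

The waypoints must appear in the order (3,2), (1,1), with no cell reused.
Route from (3,1): right 1 to (3,2), up 1 to (2,2), left 1 to (2,1), up 1 to (1,1), right 2 to (1,3), down 3 to (4,3), left 2 to (4,1) — 11 moves in all.
Check: order respected (1 at step 1, 2 at step 4); 11 moves as required.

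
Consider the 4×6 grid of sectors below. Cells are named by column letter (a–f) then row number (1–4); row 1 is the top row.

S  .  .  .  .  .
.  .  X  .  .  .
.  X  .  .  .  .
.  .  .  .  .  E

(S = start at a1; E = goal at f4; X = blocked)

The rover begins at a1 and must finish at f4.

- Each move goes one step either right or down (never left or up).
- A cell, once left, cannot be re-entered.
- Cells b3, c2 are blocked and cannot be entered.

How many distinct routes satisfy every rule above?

11

A right/down-only route from a1 to f4 makes exactly 3 down-moves and 5 right-moves in some order.
With no other constraints that would be C(8,3) = 56 routes.
Subtract routes through each blocked cell (inclusion–exclusion for overlaps): − through c2: 30 − through b3: 15 → 11.
That gives 11 routes.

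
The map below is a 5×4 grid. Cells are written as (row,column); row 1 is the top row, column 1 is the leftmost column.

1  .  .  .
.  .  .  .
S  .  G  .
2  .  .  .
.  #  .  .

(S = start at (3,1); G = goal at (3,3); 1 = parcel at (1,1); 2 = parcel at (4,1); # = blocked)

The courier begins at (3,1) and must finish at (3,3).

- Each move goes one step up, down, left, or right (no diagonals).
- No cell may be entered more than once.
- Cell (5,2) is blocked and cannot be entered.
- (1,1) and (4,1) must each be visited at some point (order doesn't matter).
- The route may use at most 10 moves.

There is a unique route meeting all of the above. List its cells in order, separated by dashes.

The 10-move cap with required stops at (1,1), (4,1) leaves no slack for detours.
Route from (3,1): down 1 to (4,1), right 1 to (4,2), up 2 to (2,2), left 1 to (2,1), up 1 to (1,1), right 2 to (1,3), down 2 to (3,3) — 10 moves in all.
Check: all required cells visited; 10 ≤ 10 moves.

(3,1) - (4,1) - (4,2) - (3,2) - (2,2) - (2,1) - (1,1) - (1,2) - (1,3) - (2,3) - (3,3)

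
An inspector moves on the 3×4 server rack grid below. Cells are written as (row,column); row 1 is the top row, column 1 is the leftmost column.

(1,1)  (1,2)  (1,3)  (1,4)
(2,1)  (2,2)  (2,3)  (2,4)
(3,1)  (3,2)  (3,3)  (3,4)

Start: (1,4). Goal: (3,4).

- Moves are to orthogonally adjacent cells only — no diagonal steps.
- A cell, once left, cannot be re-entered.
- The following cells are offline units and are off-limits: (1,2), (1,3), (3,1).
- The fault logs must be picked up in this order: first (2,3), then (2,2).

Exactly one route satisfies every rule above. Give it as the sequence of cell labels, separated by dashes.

The waypoints must appear in the order (2,3), (2,2), with no cell reused.
Route from (1,4): down to (2,4), 2× left (reaching (2,2)), down to (3,2), 2× right (reaching (3,4)) — 6 moves in all.
Check: order respected ((2,3) at step 2, (2,2) at step 3).

(1,4) - (2,4) - (2,3) - (2,2) - (3,2) - (3,3) - (3,4)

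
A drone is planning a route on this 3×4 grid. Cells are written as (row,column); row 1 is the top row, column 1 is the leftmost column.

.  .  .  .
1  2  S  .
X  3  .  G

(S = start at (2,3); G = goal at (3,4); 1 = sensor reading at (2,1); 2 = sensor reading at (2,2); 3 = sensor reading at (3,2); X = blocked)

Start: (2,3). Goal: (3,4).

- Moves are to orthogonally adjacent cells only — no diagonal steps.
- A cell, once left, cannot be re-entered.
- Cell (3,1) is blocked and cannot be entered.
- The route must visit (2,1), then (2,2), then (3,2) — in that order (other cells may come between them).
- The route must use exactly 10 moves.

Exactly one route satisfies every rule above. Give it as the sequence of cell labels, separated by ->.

(2,3) -> (2,4) -> (1,4) -> (1,3) -> (1,2) -> (1,1) -> (2,1) -> (2,2) -> (3,2) -> (3,3) -> (3,4)

The waypoints must appear in the order (2,1), (2,2), (3,2), with no cell reused.
Route from (2,3): right to (2,4), up to (1,4), 3× left (reaching (1,1)), down to (2,1), right to (2,2), down to (3,2), 2× right (reaching (3,4)) — 10 moves in all.
Check: order respected (1 at step 6, 2 at step 7, 3 at step 8); 10 moves as required.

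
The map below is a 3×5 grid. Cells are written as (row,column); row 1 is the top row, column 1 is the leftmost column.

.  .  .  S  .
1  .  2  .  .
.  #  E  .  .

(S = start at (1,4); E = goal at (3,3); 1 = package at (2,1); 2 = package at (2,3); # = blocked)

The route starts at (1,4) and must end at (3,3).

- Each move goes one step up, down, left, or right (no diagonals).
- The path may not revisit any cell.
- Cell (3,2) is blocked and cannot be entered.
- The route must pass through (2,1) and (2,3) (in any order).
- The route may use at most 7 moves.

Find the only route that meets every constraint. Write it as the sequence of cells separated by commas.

Any route must reach (2,1) and (2,3) and still end at (3,3) within 7 moves, so the order of the required stops is forced.
Route from (1,4): left 3 to (1,1), down 1 to (2,1), right 2 to (2,3), down 1 to (3,3) — 7 moves in all.
Check: all required cells visited; 7 ≤ 7 moves.

(1,4), (1,3), (1,2), (1,1), (2,1), (2,2), (2,3), (3,3)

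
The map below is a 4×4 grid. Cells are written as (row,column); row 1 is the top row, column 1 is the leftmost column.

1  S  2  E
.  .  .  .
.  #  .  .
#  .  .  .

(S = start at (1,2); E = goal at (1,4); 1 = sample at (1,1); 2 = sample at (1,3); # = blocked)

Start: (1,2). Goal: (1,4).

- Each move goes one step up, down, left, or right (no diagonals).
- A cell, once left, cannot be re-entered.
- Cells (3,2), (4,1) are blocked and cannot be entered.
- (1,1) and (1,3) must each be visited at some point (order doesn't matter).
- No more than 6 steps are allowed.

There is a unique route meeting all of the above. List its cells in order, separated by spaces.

(1,2) (1,1) (2,1) (2,2) (2,3) (1,3) (1,4)

The budget equals the shortest possible length, so every move has to be on a shortest route through the required cells.
Route from (1,2): left to (1,1), down to (2,1), 2× right (reaching (2,3)), up to (1,3), right to (1,4) — 6 moves in all.
Check: all required cells visited; 6 ≤ 6 moves.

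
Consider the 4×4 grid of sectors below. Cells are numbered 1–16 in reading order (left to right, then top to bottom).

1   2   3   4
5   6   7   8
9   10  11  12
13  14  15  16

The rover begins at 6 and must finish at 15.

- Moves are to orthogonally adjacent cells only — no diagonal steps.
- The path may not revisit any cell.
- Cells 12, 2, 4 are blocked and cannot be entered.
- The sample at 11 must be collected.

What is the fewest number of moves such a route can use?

3

Any route passes through 11 somewhere between 6 and 15. Summing Manhattan distances along the two legs (6 → 11 → 15) gives a lower bound of 2 + 1 = 3 moves.
A route of 3 moves achieves this: 6 → 10 → 11 → 15.
Since 3 matches the lower bound, it is optimal.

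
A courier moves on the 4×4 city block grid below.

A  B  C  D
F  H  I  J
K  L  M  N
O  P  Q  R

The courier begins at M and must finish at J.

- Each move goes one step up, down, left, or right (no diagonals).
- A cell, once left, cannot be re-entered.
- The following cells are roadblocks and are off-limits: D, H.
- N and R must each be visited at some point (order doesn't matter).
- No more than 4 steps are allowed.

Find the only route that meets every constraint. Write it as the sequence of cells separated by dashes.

M - Q - R - N - J

The 4-move cap with required stops at N, R leaves no slack for detours.
Route from M: down 1 to Q, right 1 to R, up 2 to J — 4 moves in all.
Check: all required cells visited; 4 ≤ 4 moves.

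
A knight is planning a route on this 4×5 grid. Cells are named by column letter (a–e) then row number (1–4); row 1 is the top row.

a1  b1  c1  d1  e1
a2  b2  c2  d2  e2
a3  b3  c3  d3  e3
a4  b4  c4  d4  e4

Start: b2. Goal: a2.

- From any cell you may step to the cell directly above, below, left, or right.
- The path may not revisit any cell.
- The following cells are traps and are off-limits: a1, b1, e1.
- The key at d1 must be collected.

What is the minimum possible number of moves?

Any route passes through d1 somewhere between b2 and a2. Summing Manhattan distances along the two legs (b2 → d1 → a2) gives a lower bound of 3 + 4 = 7 moves.
The shortest route satisfying every rule uses 9 moves: b2 → c2 → c1 → d1 → d2 → d3 → c3 → b3 → a3 → a2.
The no-revisit rule (legs can't share cells) pushes the minimum above the 7-move bound; an exhaustive check rules out every length from 7 to 8, leaving 9 as the minimum.

9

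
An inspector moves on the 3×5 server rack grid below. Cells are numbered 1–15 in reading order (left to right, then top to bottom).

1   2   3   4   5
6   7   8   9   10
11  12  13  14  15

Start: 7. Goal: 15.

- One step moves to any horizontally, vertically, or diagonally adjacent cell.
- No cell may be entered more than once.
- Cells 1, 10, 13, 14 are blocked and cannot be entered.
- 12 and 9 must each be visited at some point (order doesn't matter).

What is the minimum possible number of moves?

Any route passes through 12 and 9 in some order between 7 and 15. Summing Chebyshev distances along each leg and taking the cheapest ordering (7 → 12 → 9 → 15) gives a lower bound of 1 + 2 + 1 = 4 moves.
A route of 4 moves achieves this: 7 → 12 → 8 → 9 → 15.
Since 4 matches the lower bound, it is optimal.

4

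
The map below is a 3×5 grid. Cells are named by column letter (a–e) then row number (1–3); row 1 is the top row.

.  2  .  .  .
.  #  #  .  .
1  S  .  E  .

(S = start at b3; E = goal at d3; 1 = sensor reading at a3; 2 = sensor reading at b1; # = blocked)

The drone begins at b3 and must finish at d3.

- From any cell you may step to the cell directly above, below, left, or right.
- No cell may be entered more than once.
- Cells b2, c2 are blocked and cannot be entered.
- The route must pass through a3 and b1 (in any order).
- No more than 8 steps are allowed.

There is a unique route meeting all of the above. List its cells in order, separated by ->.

Any route must reach a3 and b1 and still end at d3 within 8 moves, so the order of the required stops is forced.
Route from b3: left to a3, 2× up (reaching a1), 3× right (reaching d1), 2× down (reaching d3) — 8 moves in all.
Check: all required cells visited; 8 ≤ 8 moves.

b3 -> a3 -> a2 -> a1 -> b1 -> c1 -> d1 -> d2 -> d3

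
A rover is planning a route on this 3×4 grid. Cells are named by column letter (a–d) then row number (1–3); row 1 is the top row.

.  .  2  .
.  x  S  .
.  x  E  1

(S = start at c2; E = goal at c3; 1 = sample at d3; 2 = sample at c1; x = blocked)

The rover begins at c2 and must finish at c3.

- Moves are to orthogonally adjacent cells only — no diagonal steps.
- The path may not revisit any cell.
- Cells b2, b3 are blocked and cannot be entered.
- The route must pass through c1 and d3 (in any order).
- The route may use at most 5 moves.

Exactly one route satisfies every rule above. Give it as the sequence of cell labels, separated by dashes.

c2 - c1 - d1 - d2 - d3 - c3

Any route must reach c1 and d3 and still end at c3 within 5 moves, so the order of the required stops is forced.
Route from c2: up to c1, right to d1, 2× down (reaching d3), left to c3 — 5 moves in all.
Check: all required cells visited; 5 ≤ 5 moves.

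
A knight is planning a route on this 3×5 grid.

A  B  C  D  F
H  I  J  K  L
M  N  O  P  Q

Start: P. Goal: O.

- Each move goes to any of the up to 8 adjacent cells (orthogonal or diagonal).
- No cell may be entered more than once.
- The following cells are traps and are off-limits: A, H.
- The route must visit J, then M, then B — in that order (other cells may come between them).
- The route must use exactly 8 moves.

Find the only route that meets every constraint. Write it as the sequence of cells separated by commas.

P, J, N, M, I, B, C, K, O

The waypoints must appear in the order J, M, B, with no cell reused.
Route from P: up-left 1 to J, down-left 1 to N, left 1 to M, up-right 1 to I, up 1 to B, right 1 to C, down-right 1 to K, down-left 1 to O — 8 moves in all.
Check: order respected (J at step 1, M at step 3, B at step 5); 8 moves as required.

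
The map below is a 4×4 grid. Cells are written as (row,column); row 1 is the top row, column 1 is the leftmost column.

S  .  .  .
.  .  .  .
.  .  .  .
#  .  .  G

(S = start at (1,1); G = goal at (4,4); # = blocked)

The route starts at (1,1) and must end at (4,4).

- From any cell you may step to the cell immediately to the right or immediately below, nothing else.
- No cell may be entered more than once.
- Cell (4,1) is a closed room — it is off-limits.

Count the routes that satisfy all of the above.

A right/down-only route from (1,1) to (4,4) makes exactly 3 down-moves and 3 right-moves in some order.
With no other constraints that would be C(6,3) = 20 routes.
Subtract routes through each blocked cell (inclusion–exclusion for overlaps): − through (4,1): 1 → 19.
That gives 19 routes.

19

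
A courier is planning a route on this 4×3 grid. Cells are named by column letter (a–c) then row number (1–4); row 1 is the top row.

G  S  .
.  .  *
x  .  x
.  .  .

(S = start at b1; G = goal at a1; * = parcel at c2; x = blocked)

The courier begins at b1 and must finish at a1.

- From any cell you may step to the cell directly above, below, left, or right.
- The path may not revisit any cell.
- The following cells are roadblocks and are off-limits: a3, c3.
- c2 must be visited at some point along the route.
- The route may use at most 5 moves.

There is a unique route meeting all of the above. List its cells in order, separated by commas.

b1, c1, c2, b2, a2, a1

The budget equals the shortest possible length, so every move has to be on a shortest route through the required cells.
Route from b1: right 1 to c1, down 1 to c2, left 2 to a2, up 1 to a1 — 5 moves in all.
Check: all required cells visited; 5 ≤ 5 moves.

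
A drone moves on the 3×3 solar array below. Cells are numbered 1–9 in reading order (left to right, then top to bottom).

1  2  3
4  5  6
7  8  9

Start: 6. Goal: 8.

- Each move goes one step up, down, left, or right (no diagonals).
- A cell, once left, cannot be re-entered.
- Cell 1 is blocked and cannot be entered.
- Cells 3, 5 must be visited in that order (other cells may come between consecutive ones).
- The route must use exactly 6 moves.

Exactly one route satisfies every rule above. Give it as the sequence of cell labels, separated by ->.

The waypoints must appear in the order 3, 5, with no cell reused.
Route from 6: up 1 to 3, left 1 to 2, down 1 to 5, left 1 to 4, down 1 to 7, right 1 to 8 — 6 moves in all.
Check: order respected (3 at step 1, 5 at step 3); 6 moves as required.

6 -> 3 -> 2 -> 5 -> 4 -> 7 -> 8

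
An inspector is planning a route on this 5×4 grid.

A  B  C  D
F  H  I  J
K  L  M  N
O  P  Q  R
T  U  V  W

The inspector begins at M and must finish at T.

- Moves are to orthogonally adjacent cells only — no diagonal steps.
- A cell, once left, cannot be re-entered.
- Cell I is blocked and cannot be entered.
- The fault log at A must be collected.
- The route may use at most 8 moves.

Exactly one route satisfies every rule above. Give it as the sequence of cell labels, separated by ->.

M -> L -> H -> B -> A -> F -> K -> O -> T

The budget equals the shortest possible length, so every move has to be on a shortest route through the required cells.
Route from M: left 1 to L, up 2 to B, left 1 to A, down 4 to T — 8 moves in all.
Check: all required cells visited; 8 ≤ 8 moves.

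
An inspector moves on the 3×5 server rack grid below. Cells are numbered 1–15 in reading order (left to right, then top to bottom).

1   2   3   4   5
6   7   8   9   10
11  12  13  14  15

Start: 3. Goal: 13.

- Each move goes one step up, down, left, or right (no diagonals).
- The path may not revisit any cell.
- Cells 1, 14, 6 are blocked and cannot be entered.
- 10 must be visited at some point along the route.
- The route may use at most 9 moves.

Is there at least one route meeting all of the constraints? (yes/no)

yes

One route that works: 3 → 4 → 5 → 10 → 9 → 8 → 13.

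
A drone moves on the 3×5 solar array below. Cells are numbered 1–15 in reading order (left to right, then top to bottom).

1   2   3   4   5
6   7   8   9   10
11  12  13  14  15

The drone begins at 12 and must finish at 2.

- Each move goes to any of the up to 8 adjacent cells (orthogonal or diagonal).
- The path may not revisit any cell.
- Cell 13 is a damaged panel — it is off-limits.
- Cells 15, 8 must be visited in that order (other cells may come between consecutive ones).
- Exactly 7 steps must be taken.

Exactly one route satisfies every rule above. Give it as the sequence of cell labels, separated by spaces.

12 7 3 9 15 14 8 2

The waypoints must appear in the order 15, 8, with no cell reused.
Route from 12: up 1 to 7, up-right 1 to 3, down-right 2 to 15, left 1 to 14, up-left 2 to 2 — 7 moves in all.
Check: order respected (15 at step 4, 8 at step 6); 7 moves as required.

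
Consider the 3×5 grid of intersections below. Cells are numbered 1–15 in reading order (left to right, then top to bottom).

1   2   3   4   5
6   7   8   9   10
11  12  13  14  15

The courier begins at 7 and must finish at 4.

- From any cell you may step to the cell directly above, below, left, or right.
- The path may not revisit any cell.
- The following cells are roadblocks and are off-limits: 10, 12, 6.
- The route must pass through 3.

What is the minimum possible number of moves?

Any route passes through 3 somewhere between 7 and 4. Summing Manhattan distances along the two legs (7 → 3 → 4) gives a lower bound of 2 + 1 = 3 moves.
A route of 3 moves achieves this: 7 → 2 → 3 → 4.
Since 3 matches the lower bound, it is optimal.

3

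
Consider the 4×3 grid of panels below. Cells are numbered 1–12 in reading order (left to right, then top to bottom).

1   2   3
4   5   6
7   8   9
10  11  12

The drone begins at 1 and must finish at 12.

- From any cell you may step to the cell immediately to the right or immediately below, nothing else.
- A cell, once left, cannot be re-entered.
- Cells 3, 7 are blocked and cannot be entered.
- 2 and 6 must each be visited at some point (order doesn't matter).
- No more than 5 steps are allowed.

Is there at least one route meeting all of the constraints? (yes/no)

One route that works: 1 → 2 → 5 → 6 → 9 → 12.

yes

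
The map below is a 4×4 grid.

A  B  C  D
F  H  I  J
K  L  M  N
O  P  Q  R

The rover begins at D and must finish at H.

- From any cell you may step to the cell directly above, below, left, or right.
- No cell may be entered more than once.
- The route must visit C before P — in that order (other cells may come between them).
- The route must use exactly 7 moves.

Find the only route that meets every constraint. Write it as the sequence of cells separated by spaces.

The waypoints must appear in the order C, P, with no cell reused.
Route from D: left to C, 3× down (reaching Q), left to P, 2× up (reaching H) — 7 moves in all.
Check: order respected (C at step 1, P at step 5); 7 moves as required.

D C I M Q P L H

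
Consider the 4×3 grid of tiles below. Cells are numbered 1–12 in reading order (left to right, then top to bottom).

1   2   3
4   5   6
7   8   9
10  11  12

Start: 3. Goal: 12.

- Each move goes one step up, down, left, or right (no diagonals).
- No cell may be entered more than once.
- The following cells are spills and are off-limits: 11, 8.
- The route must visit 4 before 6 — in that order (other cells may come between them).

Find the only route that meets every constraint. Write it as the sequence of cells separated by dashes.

3 - 2 - 1 - 4 - 5 - 6 - 9 - 12

The waypoints must appear in the order 4, 6, with no cell reused.
Route from 3: left 2 to 1, down 1 to 4, right 2 to 6, down 2 to 12 — 7 moves in all.
Check: order respected (4 at step 3, 6 at step 5).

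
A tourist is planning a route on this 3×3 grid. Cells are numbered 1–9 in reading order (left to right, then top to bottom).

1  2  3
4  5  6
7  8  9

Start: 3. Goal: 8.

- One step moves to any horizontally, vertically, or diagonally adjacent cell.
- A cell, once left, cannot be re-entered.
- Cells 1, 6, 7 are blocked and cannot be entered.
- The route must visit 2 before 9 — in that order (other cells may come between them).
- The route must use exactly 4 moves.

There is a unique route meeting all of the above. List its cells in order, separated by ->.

The waypoints must appear in the order 2, 9, with no cell reused.
Route from 3: left 1 to 2, down 1 to 5, down-right 1 to 9, left 1 to 8 — 4 moves in all.
Check: order respected (2 at step 1, 9 at step 3); 4 moves as required.

3 -> 2 -> 5 -> 9 -> 8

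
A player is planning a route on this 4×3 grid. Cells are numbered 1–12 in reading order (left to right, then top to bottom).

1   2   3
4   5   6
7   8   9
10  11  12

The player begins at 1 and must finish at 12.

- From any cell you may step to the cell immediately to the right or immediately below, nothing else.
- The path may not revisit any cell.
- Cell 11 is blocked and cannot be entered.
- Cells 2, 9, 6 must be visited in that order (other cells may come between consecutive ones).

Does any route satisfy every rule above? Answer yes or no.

no

6 lies above 9, so going from 9 to 6 would need an upward move — but moves only go right/down, so 9 cannot be visited before 6.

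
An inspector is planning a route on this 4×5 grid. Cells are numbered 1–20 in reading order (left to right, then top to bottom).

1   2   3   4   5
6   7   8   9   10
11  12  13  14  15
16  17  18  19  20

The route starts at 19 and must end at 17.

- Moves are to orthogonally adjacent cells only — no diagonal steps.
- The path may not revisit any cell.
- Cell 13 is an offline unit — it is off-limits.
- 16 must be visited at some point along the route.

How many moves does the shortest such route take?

Any route passes through 16 somewhere between 19 and 17. Summing Manhattan distances along the two legs (19 → 16 → 17) gives a lower bound of 3 + 1 = 4 moves.
The shortest route satisfying every rule uses 8 moves: 19 → 14 → 9 → 8 → 7 → 12 → 11 → 16 → 17.
The bound of 4 isn't tight here; checking systematically, no route of length 4 through 7 satisfies every constraint (on a 4-connected grid the length of any start-to-goal walk has the same parity as the Manhattan bound, so only lengths 4, 6, 8, … need checking), so 8 is the minimum.

8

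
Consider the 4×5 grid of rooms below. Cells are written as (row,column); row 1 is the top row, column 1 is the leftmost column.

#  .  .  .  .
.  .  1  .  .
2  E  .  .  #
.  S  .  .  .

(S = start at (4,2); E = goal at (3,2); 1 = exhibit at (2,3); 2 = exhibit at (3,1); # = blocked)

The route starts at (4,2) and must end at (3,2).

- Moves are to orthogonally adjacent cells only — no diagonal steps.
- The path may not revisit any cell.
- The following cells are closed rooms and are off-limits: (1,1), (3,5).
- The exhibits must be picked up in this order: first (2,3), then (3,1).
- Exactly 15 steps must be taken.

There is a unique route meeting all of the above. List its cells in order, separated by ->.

(4,2) -> (4,3) -> (4,4) -> (3,4) -> (3,3) -> (2,3) -> (2,4) -> (2,5) -> (1,5) -> (1,4) -> (1,3) -> (1,2) -> (2,2) -> (2,1) -> (3,1) -> (3,2)

The waypoints must appear in the order (2,3), (3,1), with no cell reused.
Route from (4,2): 2× right (reaching (4,4)), up to (3,4), left to (3,3), up to (2,3), 2× right (reaching (2,5)), up to (1,5), 3× left (reaching (1,2)), down to (2,2), left to (2,1), down to (3,1), right to (3,2) — 15 moves in all.
Check: order respected (1 at step 5, 2 at step 14); 15 moves as required.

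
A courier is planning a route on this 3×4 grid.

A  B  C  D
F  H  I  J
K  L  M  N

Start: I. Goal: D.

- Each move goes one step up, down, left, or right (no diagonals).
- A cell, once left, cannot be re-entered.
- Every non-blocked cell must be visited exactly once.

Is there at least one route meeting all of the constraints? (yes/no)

no

Colour the cells like a checkerboard: each orthogonal step flips colour, so a Hamiltonian route alternates colours. Here there are 6 cells of one colour and 6 of the other, with start on the same colour as the goal — the counts and endpoints can't be arranged into an alternating sequence of length 12, so no Hamiltonian route exists.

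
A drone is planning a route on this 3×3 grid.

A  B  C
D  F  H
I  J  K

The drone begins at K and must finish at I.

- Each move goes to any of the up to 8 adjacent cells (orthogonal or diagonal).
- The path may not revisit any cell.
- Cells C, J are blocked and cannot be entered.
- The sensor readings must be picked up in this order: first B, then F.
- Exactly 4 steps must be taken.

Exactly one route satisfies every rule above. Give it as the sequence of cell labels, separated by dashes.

The waypoints must appear in the order B, F, with no cell reused.
Route from K: up 1 to H, up-left 1 to B, down 1 to F, down-left 1 to I — 4 moves in all.
Check: order respected (B at step 2, F at step 3); 4 moves as required.

K - H - B - F - I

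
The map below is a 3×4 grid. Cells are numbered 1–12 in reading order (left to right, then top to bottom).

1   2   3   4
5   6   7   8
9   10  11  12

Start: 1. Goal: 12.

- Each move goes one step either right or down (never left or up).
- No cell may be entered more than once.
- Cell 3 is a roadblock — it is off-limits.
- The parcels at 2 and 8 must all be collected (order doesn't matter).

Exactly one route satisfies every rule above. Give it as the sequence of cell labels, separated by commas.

1, 2, 6, 7, 8, 12

Moves only go right or down, so the column and row indices never decrease.
Route from 1: right to 2, down to 6, 2× right (reaching 8), down to 12 — 5 moves in all.
Check: all required cells visited.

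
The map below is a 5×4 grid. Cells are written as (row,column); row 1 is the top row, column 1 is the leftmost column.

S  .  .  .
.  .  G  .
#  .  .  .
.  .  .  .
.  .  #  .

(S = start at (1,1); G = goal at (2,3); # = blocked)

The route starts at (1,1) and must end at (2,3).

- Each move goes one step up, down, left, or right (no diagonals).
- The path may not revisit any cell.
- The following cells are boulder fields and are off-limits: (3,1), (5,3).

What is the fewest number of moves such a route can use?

The Manhattan distance from (1,1) to (2,3) is |1−2| + |1−3| = 3, so at least 3 moves are needed.
A route of 3 moves achieves this: (1,1) → (2,1) → (2,2) → (2,3).
Since 3 matches the lower bound, it is optimal.

3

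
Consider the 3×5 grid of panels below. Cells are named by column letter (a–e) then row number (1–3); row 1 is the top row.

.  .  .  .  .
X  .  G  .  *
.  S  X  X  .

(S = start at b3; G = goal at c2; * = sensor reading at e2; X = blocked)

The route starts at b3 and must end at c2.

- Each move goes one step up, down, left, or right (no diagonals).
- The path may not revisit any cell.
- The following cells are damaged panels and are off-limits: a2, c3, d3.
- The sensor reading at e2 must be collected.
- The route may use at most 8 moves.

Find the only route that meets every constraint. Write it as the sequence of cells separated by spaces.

The 8-move cap with required stops at e2 leaves no slack for detours.
Route from b3: up 2 to b1, right 3 to e1, down 1 to e2, left 2 to c2 — 8 moves in all.
Check: all required cells visited; 8 ≤ 8 moves.

b3 b2 b1 c1 d1 e1 e2 d2 c2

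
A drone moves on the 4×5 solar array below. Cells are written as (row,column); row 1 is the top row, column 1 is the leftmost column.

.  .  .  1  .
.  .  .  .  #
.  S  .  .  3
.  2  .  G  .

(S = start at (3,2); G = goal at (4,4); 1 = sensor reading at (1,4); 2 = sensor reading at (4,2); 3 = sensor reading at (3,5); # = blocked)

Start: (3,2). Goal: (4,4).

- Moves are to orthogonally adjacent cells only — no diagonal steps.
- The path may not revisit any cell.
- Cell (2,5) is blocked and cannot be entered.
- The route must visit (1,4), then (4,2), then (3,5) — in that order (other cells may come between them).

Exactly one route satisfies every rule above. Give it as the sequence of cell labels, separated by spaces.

(3,2) (2,2) (2,3) (2,4) (1,4) (1,3) (1,2) (1,1) (2,1) (3,1) (4,1) (4,2) (4,3) (3,3) (3,4) (3,5) (4,5) (4,4)

The waypoints must appear in the order (1,4), (4,2), (3,5), with no cell reused.
Route from (3,2): up to (2,2), 2× right (reaching (2,4)), up to (1,4), 3× left (reaching (1,1)), 3× down (reaching (4,1)), 2× right (reaching (4,3)), up to (3,3), 2× right (reaching (3,5)), down to (4,5), left to (4,4) — 17 moves in all.
Check: order respected (1 at step 4, 2 at step 11, 3 at step 15).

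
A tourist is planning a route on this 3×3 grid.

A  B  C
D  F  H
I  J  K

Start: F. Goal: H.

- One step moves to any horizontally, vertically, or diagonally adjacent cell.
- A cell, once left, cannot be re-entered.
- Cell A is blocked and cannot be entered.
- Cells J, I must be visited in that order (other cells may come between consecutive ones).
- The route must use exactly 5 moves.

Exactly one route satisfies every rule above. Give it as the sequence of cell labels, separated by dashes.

F - J - I - D - B - H

The waypoints must appear in the order J, I, with no cell reused.
Route from F: down to J, left to I, up to D, up-right to B, down-right to H — 5 moves in all.
Check: order respected (J at step 1, I at step 2); 5 moves as required.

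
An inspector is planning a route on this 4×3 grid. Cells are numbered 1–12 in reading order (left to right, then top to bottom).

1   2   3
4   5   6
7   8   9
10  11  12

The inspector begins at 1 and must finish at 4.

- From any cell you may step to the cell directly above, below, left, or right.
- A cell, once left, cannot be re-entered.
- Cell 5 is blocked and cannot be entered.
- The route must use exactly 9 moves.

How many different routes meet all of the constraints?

3

Need simple routes of exactly 9 moves from 1 to 4 (Manhattan distance 1, so 4 moves are spent on a detour and 4 undoing it).
Enumerating: 1 2 3 6 9 12 11 8 7 4 | 1 2 3 6 9 12 11 10 7 4 | 1 2 3 6 9 8 11 10 7 4.
That gives 3 routes.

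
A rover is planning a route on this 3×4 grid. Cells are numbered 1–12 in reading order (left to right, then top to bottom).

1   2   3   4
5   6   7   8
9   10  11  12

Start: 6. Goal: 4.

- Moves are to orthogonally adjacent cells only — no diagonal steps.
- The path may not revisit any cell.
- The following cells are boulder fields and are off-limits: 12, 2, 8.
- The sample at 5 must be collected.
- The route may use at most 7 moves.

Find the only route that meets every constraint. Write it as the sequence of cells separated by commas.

6, 5, 9, 10, 11, 7, 3, 4

Any route must reach 5 and still end at 4 within 7 moves, so the order of the required stops is forced.
Route from 6: left to 5, down to 9, 2× right (reaching 11), 2× up (reaching 3), right to 4 — 7 moves in all.
Check: all required cells visited; 7 ≤ 7 moves.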